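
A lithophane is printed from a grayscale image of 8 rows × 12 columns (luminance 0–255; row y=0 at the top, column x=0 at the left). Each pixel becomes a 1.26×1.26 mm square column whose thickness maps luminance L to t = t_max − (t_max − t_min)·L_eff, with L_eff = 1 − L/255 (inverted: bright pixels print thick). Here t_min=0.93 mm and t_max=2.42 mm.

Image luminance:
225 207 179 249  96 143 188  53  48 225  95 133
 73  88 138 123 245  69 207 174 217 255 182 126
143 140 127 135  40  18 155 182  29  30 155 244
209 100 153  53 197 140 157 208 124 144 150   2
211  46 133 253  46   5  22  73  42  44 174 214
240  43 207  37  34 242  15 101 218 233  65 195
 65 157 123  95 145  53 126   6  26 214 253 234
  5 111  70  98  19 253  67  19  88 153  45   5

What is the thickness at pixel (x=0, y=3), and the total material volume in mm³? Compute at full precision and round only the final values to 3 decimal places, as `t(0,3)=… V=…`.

span = t_max - t_min = 2.42 - 0.93 = 1.490
L(0,3) = 209, L_eff = 1 - 209/255 = 0.180392 (inverted)
t(0,3) = 2.42 - 1.490·0.180392 = 2.151
Σt over all 8·12 pixels = 339912/2125 ≈ 159.9585882
V = pitch²·Σt = 1.26²·339912/2125 = 253.950

t(0,3)=2.151 V=253.950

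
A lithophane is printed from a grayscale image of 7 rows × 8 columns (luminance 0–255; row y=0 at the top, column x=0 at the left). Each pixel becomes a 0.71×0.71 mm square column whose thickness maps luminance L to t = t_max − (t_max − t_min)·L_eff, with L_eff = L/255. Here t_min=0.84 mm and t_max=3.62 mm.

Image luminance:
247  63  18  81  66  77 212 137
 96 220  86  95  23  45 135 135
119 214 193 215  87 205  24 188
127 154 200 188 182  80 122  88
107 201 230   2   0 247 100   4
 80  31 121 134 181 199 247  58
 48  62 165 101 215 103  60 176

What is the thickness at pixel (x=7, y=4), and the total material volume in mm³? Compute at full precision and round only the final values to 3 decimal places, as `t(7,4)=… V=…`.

t(7,4)=3.576 V=63.754

span = t_max - t_min = 3.62 - 0.84 = 2.780
L(7,4) = 4, L_eff = 4/255 = 0.015686
t(7,4) = 3.62 - 2.780·0.015686 = 3.576
Σt over all 7·8 pixels = 806257/6375 ≈ 126.4716863
V = pitch²·Σt = 0.71²·806257/6375 = 63.754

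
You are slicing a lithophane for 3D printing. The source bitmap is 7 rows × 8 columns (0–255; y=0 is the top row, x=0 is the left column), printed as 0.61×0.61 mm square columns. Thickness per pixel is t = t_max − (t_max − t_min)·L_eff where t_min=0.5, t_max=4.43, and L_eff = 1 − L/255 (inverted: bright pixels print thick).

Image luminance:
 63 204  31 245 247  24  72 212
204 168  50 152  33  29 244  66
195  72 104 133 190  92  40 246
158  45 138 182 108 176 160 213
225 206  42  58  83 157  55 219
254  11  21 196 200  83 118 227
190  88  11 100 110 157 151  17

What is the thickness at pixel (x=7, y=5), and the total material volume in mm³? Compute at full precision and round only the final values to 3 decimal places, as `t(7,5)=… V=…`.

span = t_max - t_min = 4.43 - 0.5 = 3.930
L(7,5) = 227, L_eff = 1 - 227/255 = 0.109804 (inverted)
t(7,5) = 4.43 - 3.930·0.109804 = 3.998
Σt over all 7·8 pixels = 47641/340 ≈ 140.1205882
V = pitch²·Σt = 0.61²·47641/340 = 52.139

t(7,5)=3.998 V=52.139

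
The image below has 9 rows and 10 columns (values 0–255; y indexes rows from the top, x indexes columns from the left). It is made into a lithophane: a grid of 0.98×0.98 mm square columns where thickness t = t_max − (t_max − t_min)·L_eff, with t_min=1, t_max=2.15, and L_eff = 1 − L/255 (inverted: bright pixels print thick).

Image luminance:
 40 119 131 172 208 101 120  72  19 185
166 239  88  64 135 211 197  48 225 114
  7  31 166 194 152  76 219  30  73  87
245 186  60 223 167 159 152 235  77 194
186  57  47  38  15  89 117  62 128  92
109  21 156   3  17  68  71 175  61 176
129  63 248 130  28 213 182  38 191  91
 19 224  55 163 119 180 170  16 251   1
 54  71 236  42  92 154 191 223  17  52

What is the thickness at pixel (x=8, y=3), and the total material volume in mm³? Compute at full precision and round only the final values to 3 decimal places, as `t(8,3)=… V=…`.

span = t_max - t_min = 2.15 - 1 = 1.150
L(8,3) = 77, L_eff = 1 - 77/255 = 0.698039 (inverted)
t(8,3) = 2.15 - 1.150·0.698039 = 1.347
Σt over all 9·10 pixels = 352757/2550 ≈ 138.3360784
V = pitch²·Σt = 0.98²·352757/2550 = 132.858

t(8,3)=1.347 V=132.858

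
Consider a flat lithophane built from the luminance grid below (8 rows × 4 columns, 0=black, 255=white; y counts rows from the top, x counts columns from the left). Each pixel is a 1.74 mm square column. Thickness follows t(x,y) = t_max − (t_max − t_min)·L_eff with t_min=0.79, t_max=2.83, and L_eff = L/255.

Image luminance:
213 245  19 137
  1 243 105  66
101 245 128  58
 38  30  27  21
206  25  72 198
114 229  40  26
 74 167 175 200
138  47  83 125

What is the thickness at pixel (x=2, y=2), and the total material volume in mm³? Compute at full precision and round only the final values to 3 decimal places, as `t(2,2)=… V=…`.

t(2,2)=1.806 V=187.081

span = t_max - t_min = 2.83 - 0.79 = 2.040
L(2,2) = 128, L_eff = 128/255 = 0.501961
t(2,2) = 2.83 - 2.040·0.501961 = 1.806
Σt over all 8·4 pixels = 61.792
V = pitch²·Σt = 1.74²·61.792 = 187.081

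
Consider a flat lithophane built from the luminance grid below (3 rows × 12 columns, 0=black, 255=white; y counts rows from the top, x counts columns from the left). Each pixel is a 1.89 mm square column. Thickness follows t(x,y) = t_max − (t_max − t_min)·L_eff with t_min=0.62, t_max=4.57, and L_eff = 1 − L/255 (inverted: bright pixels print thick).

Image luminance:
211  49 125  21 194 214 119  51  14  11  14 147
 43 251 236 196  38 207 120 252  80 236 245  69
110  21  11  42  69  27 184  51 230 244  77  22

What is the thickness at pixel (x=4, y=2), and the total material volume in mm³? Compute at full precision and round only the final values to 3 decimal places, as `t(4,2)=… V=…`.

span = t_max - t_min = 4.57 - 0.62 = 3.950
L(4,2) = 69, L_eff = 1 - 69/255 = 0.729412 (inverted)
t(4,2) = 4.57 - 3.950·0.729412 = 1.689
Σt over all 3·12 pixels = 448081/5100 ≈ 87.8590196
V = pitch²·Σt = 1.89²·448081/5100 = 313.841

t(4,2)=1.689 V=313.841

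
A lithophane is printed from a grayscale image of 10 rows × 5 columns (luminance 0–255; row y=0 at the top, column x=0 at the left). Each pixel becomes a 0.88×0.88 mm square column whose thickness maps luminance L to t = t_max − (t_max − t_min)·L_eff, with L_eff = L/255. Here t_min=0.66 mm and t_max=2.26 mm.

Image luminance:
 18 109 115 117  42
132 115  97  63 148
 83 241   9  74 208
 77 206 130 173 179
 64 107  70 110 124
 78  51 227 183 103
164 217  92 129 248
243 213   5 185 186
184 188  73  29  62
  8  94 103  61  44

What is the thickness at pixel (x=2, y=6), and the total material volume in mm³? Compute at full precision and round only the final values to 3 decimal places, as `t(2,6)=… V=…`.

span = t_max - t_min = 2.26 - 0.66 = 1.600
L(2,6) = 92, L_eff = 92/255 = 0.360784
t(2,6) = 2.26 - 1.600·0.360784 = 1.683
Σt over all 10·5 pixels = 96227/1275 ≈ 75.4721569
V = pitch²·Σt = 0.88²·96227/1275 = 58.446

t(2,6)=1.683 V=58.446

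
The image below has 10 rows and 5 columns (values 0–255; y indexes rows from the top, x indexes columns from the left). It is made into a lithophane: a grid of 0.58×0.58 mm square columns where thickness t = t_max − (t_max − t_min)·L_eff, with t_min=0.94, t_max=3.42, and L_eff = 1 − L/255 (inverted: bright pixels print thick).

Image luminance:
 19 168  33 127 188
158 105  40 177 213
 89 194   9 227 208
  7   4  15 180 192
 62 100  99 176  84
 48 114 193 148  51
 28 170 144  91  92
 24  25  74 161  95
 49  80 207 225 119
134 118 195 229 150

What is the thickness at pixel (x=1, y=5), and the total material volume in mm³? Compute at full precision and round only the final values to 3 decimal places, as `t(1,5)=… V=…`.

t(1,5)=2.049 V=34.911

span = t_max - t_min = 3.42 - 0.94 = 2.480
L(1,5) = 114, L_eff = 1 - 114/255 = 0.552941 (inverted)
t(1,5) = 3.42 - 2.480·0.552941 = 2.049
Σt over all 10·5 pixels = 220527/2125 ≈ 103.7774118
V = pitch²·Σt = 0.58²·220527/2125 = 34.911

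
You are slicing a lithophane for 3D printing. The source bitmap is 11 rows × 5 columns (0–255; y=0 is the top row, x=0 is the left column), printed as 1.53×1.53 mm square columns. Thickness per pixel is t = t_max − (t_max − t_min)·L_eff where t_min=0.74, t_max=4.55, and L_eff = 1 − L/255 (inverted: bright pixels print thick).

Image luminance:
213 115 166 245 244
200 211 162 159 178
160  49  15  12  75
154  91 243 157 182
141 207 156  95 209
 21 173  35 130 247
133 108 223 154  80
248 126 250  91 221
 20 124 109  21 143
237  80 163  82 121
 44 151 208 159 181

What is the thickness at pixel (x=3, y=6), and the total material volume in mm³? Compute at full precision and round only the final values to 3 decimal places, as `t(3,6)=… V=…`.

span = t_max - t_min = 4.55 - 0.74 = 3.810
L(3,6) = 154, L_eff = 1 - 154/255 = 0.396078 (inverted)
t(3,6) = 4.55 - 3.810·0.396078 = 3.041
Σt over all 11·5 pixels = 159.064
V = pitch²·Σt = 1.53²·159.064 = 372.353

t(3,6)=3.041 V=372.353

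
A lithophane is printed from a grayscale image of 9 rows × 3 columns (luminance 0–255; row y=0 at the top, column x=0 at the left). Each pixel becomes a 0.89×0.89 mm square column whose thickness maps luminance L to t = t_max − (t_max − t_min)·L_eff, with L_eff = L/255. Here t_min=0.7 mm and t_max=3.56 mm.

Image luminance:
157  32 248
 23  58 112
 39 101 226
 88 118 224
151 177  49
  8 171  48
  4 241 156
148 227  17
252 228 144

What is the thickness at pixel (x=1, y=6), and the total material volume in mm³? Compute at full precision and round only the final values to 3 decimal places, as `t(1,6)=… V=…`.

t(1,6)=0.857 V=45.514

span = t_max - t_min = 3.56 - 0.7 = 2.860
L(1,6) = 241, L_eff = 241/255 = 0.945098
t(1,6) = 3.56 - 2.860·0.945098 = 0.857
Σt over all 9·3 pixels = 244203/4250 ≈ 57.4595294
V = pitch²·Σt = 0.89²·244203/4250 = 45.514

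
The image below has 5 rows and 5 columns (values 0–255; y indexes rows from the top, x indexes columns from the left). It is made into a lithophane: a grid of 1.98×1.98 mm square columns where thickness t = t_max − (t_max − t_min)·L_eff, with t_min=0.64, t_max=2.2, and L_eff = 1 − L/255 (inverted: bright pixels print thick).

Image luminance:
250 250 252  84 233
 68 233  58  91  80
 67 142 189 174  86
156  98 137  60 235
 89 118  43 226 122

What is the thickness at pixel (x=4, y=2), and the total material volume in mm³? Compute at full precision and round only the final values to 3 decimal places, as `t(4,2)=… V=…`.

t(4,2)=1.166 V=147.652

span = t_max - t_min = 2.2 - 0.64 = 1.560
L(4,2) = 86, L_eff = 1 - 86/255 = 0.662745 (inverted)
t(4,2) = 2.2 - 1.560·0.662745 = 1.166
Σt over all 5·5 pixels = 80033/2125 ≈ 37.6625882
V = pitch²·Σt = 1.98²·80033/2125 = 147.652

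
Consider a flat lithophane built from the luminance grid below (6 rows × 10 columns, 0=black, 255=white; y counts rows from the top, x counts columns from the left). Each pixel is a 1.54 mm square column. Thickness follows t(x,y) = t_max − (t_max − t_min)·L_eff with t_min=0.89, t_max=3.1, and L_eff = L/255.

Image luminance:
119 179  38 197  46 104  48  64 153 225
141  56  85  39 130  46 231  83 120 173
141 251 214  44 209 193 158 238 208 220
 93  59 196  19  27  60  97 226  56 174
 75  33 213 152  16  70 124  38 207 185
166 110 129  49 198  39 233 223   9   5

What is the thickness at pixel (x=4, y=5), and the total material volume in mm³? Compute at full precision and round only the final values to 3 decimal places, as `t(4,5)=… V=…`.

t(4,5)=1.384 V=288.320

span = t_max - t_min = 3.1 - 0.89 = 2.210
L(4,5) = 198, L_eff = 198/255 = 0.776471
t(4,5) = 3.1 - 2.210·0.776471 = 1.384
Σt over all 6·10 pixels = 121.572
V = pitch²·Σt = 1.54²·121.572 = 288.320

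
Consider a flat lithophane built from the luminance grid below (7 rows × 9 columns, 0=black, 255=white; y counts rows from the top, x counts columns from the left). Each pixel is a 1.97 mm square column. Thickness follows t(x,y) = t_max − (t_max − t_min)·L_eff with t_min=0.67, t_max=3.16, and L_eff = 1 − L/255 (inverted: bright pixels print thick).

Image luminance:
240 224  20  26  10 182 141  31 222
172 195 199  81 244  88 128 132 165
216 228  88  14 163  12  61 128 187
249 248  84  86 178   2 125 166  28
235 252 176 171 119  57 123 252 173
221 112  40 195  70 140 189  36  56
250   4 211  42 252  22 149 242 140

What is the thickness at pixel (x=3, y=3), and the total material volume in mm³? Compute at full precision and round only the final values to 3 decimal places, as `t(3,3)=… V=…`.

span = t_max - t_min = 3.16 - 0.67 = 2.490
L(3,3) = 86, L_eff = 1 - 86/255 = 0.662745 (inverted)
t(3,3) = 3.16 - 2.490·0.662745 = 1.510
Σt over all 7·9 pixels = 1080221/8500 ≈ 127.0848235
V = pitch²·Σt = 1.97²·1080221/8500 = 493.203

t(3,3)=1.510 V=493.203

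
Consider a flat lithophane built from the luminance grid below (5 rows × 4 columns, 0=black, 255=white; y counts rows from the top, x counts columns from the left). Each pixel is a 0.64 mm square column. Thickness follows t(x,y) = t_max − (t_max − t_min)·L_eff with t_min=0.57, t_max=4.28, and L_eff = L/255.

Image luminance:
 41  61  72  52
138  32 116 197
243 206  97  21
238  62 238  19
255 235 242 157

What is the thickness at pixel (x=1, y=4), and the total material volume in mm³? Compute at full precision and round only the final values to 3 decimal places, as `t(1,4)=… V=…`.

span = t_max - t_min = 4.28 - 0.57 = 3.710
L(1,4) = 235, L_eff = 235/255 = 0.921569
t(1,4) = 4.28 - 3.710·0.921569 = 0.861
Σt over all 5·4 pixels = 586469/12750 ≈ 45.9975686
V = pitch²·Σt = 0.64²·586469/12750 = 18.841

t(1,4)=0.861 V=18.841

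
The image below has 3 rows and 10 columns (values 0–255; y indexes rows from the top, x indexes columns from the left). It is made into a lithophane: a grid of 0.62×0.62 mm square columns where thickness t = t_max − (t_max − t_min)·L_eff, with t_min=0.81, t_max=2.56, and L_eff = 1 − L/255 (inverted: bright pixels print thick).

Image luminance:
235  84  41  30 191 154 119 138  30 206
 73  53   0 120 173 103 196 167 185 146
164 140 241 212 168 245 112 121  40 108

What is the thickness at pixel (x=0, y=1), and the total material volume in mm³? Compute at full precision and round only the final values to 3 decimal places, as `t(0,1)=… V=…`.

span = t_max - t_min = 2.56 - 0.81 = 1.750
L(0,1) = 73, L_eff = 1 - 73/255 = 0.713725 (inverted)
t(0,1) = 2.56 - 1.750·0.713725 = 1.311
Σt over all 3·10 pixels = 3103/60 ≈ 51.7166667
V = pitch²·Σt = 0.62²·3103/60 = 19.880

t(0,1)=1.311 V=19.880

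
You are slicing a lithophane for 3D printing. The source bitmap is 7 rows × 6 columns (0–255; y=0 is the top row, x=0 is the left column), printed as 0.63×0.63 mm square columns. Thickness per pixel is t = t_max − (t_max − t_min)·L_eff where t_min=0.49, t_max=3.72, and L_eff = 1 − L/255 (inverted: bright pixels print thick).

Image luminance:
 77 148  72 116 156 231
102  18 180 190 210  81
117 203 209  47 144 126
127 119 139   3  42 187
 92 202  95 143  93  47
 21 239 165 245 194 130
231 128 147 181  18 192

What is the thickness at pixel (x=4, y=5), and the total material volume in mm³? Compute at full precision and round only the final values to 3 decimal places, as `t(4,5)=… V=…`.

span = t_max - t_min = 3.72 - 0.49 = 3.230
L(4,5) = 194, L_eff = 1 - 194/255 = 0.239216 (inverted)
t(4,5) = 3.72 - 3.230·0.239216 = 2.947
Σt over all 7·6 pixels = 91.602
V = pitch²·Σt = 0.63²·91.602 = 36.357

t(4,5)=2.947 V=36.357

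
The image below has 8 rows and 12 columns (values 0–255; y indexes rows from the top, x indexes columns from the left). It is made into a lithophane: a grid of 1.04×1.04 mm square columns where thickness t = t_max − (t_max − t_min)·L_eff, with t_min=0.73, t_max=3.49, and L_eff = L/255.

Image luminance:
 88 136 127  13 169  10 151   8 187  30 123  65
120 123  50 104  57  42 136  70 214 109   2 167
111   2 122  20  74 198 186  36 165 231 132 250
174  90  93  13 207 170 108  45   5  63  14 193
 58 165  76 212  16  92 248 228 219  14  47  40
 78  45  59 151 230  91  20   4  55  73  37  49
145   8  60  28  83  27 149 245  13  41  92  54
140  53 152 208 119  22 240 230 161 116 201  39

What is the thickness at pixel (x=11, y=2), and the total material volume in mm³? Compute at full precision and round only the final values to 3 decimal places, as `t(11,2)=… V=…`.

span = t_max - t_min = 3.49 - 0.73 = 2.760
L(11,2) = 250, L_eff = 250/255 = 0.980392
t(11,2) = 3.49 - 2.760·0.980392 = 0.784
Σt over all 8·12 pixels = 483432/2125 ≈ 227.4974118
V = pitch²·Σt = 1.04²·483432/2125 = 246.061

t(11,2)=0.784 V=246.061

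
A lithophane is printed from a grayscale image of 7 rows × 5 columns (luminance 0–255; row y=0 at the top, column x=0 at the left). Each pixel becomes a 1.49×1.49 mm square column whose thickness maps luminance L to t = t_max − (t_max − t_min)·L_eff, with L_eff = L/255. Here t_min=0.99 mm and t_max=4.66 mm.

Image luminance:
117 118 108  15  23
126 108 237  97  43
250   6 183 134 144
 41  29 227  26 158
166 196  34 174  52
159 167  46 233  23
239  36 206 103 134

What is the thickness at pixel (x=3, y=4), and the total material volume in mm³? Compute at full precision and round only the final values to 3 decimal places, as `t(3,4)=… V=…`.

t(3,4)=2.156 V=229.242

span = t_max - t_min = 4.66 - 0.99 = 3.670
L(3,4) = 174, L_eff = 174/255 = 0.682353
t(3,4) = 4.66 - 3.670·0.682353 = 2.156
Σt over all 7·5 pixels = 219422/2125 ≈ 103.2574118
V = pitch²·Σt = 1.49²·219422/2125 = 229.242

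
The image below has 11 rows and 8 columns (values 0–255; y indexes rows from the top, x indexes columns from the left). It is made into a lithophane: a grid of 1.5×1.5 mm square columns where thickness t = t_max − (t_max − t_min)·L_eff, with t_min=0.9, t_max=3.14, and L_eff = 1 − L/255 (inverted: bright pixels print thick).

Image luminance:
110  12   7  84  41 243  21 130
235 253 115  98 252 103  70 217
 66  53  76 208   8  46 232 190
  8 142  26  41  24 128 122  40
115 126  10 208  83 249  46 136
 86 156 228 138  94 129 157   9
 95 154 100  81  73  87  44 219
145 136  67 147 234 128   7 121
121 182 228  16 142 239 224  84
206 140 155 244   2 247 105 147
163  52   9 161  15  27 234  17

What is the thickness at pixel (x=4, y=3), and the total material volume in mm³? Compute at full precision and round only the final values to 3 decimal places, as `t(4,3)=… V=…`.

t(4,3)=1.111 V=383.140

span = t_max - t_min = 3.14 - 0.9 = 2.240
L(4,3) = 24, L_eff = 1 - 24/255 = 0.905882 (inverted)
t(4,3) = 3.14 - 2.240·0.905882 = 1.111
Σt over all 11·8 pixels = 1085564/6375 ≈ 170.2845490
V = pitch²·Σt = 1.5²·1085564/6375 = 383.140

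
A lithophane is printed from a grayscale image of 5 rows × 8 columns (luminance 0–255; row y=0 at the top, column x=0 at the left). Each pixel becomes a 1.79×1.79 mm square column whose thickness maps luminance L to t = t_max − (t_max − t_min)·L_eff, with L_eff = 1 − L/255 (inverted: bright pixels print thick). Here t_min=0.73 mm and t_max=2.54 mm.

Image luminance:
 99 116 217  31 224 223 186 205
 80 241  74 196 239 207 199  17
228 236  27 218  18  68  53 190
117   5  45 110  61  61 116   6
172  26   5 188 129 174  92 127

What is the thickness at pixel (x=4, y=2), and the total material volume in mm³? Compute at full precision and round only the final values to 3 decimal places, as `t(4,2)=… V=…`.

t(4,2)=0.858 V=207.865

span = t_max - t_min = 2.54 - 0.73 = 1.810
L(4,2) = 18, L_eff = 1 - 18/255 = 0.929412 (inverted)
t(4,2) = 2.54 - 1.810·0.929412 = 0.858
Σt over all 5·8 pixels = 827153/12750 ≈ 64.8747451
V = pitch²·Σt = 1.79²·827153/12750 = 207.865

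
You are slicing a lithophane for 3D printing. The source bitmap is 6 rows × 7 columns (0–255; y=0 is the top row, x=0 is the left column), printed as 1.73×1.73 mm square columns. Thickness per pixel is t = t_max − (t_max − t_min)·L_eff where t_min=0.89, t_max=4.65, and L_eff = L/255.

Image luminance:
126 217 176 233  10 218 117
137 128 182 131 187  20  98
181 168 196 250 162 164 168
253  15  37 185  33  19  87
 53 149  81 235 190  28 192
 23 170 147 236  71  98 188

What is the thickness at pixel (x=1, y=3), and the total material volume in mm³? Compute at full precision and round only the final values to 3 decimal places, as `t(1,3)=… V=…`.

span = t_max - t_min = 4.65 - 0.89 = 3.760
L(1,3) = 15, L_eff = 15/255 = 0.058824
t(1,3) = 4.65 - 3.760·0.058824 = 4.429
Σt over all 6·7 pixels = 1407383/12750 ≈ 110.3829804
V = pitch²·Σt = 1.73²·1407383/12750 = 330.365

t(1,3)=4.429 V=330.365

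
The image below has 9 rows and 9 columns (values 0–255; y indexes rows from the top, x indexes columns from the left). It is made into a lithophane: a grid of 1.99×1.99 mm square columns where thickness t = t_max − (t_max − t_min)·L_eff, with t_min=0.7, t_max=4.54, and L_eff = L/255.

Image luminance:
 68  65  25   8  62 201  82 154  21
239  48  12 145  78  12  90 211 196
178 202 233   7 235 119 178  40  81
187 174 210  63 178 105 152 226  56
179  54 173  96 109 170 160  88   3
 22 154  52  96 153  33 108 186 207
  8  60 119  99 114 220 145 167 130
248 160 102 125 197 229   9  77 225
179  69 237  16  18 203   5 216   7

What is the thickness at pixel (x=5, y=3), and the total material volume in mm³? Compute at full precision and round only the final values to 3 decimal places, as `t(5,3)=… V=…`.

span = t_max - t_min = 4.54 - 0.7 = 3.840
L(5,3) = 105, L_eff = 105/255 = 0.411765
t(5,3) = 4.54 - 3.840·0.411765 = 2.959
Σt over all 9·9 pixels = 937743/4250 ≈ 220.6454118
V = pitch²·Σt = 1.99²·937743/4250 = 873.778

t(5,3)=2.959 V=873.778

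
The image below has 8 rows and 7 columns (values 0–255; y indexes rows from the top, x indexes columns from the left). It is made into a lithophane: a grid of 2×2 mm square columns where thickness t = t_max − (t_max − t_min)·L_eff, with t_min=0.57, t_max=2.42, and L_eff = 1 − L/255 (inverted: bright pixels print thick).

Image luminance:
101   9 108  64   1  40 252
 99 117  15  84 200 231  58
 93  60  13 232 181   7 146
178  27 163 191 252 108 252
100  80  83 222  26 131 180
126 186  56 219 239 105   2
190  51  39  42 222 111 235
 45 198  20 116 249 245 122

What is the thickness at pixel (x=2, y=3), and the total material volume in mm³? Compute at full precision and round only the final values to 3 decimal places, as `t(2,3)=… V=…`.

span = t_max - t_min = 2.42 - 0.57 = 1.850
L(2,3) = 163, L_eff = 1 - 163/255 = 0.360784 (inverted)
t(2,3) = 2.42 - 1.850·0.360784 = 1.753
Σt over all 8·7 pixels = 209453/2550 ≈ 82.1384314
V = pitch²·Σt = 2²·209453/2550 = 328.554

t(2,3)=1.753 V=328.554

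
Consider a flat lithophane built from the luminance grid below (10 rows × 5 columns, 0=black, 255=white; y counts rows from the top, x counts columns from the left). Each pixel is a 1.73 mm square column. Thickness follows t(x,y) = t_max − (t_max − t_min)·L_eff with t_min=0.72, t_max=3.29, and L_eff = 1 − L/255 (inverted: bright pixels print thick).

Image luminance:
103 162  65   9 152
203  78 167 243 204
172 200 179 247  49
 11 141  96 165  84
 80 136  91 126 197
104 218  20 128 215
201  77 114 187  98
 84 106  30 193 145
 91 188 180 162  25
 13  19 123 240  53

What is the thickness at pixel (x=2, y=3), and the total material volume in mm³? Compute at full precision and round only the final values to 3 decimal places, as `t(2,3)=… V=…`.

t(2,3)=1.688 V=300.008

span = t_max - t_min = 3.29 - 0.72 = 2.570
L(2,3) = 96, L_eff = 1 - 96/255 = 0.623529 (inverted)
t(2,3) = 3.29 - 2.570·0.623529 = 1.688
Σt over all 10·5 pixels = 1278059/12750 ≈ 100.2399216
V = pitch²·Σt = 1.73²·1278059/12750 = 300.008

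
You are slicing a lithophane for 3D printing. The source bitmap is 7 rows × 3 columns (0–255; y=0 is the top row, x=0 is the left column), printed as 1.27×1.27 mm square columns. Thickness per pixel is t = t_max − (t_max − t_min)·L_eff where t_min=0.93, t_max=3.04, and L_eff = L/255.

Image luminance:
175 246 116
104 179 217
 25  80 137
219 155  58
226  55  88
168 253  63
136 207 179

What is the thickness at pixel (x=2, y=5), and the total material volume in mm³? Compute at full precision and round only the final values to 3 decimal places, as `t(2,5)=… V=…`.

t(2,5)=2.519 V=61.782

span = t_max - t_min = 3.04 - 0.93 = 2.110
L(2,5) = 63, L_eff = 63/255 = 0.247059
t(2,5) = 3.04 - 2.110·0.247059 = 2.519
Σt over all 7·3 pixels = 488387/12750 ≈ 38.3048627
V = pitch²·Σt = 1.27²·488387/12750 = 61.782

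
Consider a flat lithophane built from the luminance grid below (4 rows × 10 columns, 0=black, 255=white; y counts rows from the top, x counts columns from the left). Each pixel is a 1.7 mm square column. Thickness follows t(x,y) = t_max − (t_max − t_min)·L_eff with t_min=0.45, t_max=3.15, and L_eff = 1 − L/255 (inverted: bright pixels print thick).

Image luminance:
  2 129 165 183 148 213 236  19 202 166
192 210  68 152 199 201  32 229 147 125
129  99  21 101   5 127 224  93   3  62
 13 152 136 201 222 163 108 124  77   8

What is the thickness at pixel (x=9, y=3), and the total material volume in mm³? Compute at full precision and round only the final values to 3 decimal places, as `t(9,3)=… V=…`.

span = t_max - t_min = 3.15 - 0.45 = 2.700
L(9,3) = 8, L_eff = 1 - 8/255 = 0.968627 (inverted)
t(9,3) = 3.15 - 2.700·0.968627 = 0.535
Σt over all 4·10 pixels = 30537/425 ≈ 71.8517647
V = pitch²·Σt = 1.7²·30537/425 = 207.652

t(9,3)=0.535 V=207.652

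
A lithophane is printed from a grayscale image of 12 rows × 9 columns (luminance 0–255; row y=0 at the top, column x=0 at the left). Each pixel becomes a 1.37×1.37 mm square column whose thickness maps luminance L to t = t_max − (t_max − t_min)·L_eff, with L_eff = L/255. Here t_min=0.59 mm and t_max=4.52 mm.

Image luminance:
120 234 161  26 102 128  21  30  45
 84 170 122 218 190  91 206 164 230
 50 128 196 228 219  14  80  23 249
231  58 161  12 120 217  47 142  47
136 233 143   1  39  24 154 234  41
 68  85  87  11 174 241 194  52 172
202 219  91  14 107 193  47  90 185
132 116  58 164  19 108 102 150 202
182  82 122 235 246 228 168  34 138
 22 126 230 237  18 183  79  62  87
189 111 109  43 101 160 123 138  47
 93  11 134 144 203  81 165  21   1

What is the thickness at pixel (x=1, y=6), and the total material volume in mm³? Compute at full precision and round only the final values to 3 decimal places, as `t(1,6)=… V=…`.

t(1,6)=1.145 V=534.255

span = t_max - t_min = 4.52 - 0.59 = 3.930
L(1,6) = 219, L_eff = 219/255 = 0.858824
t(1,6) = 4.52 - 3.930·0.858824 = 1.145
Σt over all 12·9 pixels = 483901/1700 ≈ 284.6476471
V = pitch²·Σt = 1.37²·483901/1700 = 534.255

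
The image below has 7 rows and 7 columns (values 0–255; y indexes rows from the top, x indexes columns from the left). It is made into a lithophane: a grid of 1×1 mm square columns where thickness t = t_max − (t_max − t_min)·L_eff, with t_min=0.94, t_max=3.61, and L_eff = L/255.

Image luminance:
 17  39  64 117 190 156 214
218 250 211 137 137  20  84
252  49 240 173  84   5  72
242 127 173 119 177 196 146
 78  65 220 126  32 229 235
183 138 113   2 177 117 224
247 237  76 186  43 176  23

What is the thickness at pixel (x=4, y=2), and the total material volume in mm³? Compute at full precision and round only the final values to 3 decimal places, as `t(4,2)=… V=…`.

span = t_max - t_min = 3.61 - 0.94 = 2.670
L(4,2) = 84, L_eff = 84/255 = 0.329412
t(4,2) = 3.61 - 2.670·0.329412 = 2.730
Σt over all 7·7 pixels = 895161/8500 ≈ 105.3130588
V = pitch²·Σt = 1²·895161/8500 = 105.313

t(4,2)=2.730 V=105.313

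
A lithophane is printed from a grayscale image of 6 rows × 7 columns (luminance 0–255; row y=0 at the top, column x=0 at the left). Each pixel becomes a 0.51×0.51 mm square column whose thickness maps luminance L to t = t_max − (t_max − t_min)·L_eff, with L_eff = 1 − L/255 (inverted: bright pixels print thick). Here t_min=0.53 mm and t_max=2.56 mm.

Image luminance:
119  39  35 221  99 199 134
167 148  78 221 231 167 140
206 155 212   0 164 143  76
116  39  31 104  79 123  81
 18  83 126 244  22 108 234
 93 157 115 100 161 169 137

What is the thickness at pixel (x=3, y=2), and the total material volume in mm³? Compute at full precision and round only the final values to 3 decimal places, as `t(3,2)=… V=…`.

span = t_max - t_min = 2.56 - 0.53 = 2.030
L(3,2) = 0, L_eff = 1 - 0/255 = 1.000000 (inverted)
t(3,2) = 2.56 - 2.030·1.000000 = 0.530
Σt over all 6·7 pixels = 410578/6375 ≈ 64.4043922
V = pitch²·Σt = 0.51²·410578/6375 = 16.752

t(3,2)=0.530 V=16.752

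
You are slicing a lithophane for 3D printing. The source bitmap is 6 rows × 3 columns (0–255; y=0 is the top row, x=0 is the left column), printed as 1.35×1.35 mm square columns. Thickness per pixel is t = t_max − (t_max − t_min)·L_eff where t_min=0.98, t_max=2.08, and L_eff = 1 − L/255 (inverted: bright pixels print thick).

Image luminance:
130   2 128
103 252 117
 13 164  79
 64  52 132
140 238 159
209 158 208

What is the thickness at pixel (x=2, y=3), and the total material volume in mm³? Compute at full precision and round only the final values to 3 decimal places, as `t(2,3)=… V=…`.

t(2,3)=1.549 V=50.608

span = t_max - t_min = 2.08 - 0.98 = 1.100
L(2,3) = 132, L_eff = 1 - 132/255 = 0.482353 (inverted)
t(2,3) = 2.08 - 1.100·0.482353 = 1.549
Σt over all 6·3 pixels = 7081/255 ≈ 27.7686275
V = pitch²·Σt = 1.35²·7081/255 = 50.608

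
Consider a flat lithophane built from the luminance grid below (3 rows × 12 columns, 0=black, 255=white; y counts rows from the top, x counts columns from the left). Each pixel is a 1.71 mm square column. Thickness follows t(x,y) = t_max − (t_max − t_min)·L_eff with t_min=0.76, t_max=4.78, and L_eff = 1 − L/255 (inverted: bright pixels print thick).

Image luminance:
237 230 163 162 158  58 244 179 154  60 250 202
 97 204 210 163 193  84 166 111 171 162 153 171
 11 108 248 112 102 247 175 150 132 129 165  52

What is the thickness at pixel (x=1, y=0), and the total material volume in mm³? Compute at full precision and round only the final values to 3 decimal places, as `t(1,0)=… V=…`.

span = t_max - t_min = 4.78 - 0.76 = 4.020
L(1,0) = 230, L_eff = 1 - 230/255 = 0.098039 (inverted)
t(1,0) = 4.78 - 4.020·0.098039 = 4.386
Σt over all 3·12 pixels = 492351/4250 ≈ 115.8472941
V = pitch²·Σt = 1.71²·492351/4250 = 338.749

t(1,0)=4.386 V=338.749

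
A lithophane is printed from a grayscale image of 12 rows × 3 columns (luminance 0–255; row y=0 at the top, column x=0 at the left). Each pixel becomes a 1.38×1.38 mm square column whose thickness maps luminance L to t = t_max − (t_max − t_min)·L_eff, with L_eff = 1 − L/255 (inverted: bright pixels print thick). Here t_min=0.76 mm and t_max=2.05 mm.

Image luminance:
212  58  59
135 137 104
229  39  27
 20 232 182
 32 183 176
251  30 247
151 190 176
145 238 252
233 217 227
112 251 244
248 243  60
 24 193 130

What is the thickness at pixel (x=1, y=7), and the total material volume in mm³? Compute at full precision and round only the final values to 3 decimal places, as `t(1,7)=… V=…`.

span = t_max - t_min = 2.05 - 0.76 = 1.290
L(1,7) = 238, L_eff = 1 - 238/255 = 0.066667 (inverted)
t(1,7) = 2.05 - 1.290·0.066667 = 1.964
Σt over all 12·3 pixels = 477101/8500 ≈ 56.1295294
V = pitch²·Σt = 1.38²·477101/8500 = 106.893

t(1,7)=1.964 V=106.893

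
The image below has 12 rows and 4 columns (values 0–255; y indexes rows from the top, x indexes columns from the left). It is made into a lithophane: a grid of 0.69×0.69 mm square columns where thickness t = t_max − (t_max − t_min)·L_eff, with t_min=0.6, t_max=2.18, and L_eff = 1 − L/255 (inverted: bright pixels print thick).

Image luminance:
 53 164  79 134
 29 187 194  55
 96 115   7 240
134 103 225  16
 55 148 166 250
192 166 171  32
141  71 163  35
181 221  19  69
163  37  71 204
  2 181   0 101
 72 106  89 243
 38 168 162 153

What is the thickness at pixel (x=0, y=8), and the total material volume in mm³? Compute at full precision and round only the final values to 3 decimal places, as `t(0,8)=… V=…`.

t(0,8)=1.610 V=30.529

span = t_max - t_min = 2.18 - 0.6 = 1.580
L(0,8) = 163, L_eff = 1 - 163/255 = 0.360784 (inverted)
t(0,8) = 2.18 - 1.580·0.360784 = 1.610
Σt over all 12·4 pixels = 817579/12750 ≈ 64.1238431
V = pitch²·Σt = 0.69²·817579/12750 = 30.529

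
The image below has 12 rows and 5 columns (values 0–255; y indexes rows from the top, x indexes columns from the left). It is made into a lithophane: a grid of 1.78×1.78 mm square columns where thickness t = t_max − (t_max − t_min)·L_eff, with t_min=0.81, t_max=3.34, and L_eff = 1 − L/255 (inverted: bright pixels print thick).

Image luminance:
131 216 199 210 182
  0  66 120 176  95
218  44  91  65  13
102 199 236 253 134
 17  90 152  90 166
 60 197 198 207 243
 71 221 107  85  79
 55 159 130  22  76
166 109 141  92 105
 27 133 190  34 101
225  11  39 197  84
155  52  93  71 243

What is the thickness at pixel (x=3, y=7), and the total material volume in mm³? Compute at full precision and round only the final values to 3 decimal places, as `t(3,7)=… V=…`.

span = t_max - t_min = 3.34 - 0.81 = 2.530
L(3,7) = 22, L_eff = 1 - 22/255 = 0.913725 (inverted)
t(3,7) = 3.34 - 2.530·0.913725 = 1.028
Σt over all 12·5 pixels = 1040793/8500 ≈ 122.4462353
V = pitch²·Σt = 1.78²·1040793/8500 = 387.959

t(3,7)=1.028 V=387.959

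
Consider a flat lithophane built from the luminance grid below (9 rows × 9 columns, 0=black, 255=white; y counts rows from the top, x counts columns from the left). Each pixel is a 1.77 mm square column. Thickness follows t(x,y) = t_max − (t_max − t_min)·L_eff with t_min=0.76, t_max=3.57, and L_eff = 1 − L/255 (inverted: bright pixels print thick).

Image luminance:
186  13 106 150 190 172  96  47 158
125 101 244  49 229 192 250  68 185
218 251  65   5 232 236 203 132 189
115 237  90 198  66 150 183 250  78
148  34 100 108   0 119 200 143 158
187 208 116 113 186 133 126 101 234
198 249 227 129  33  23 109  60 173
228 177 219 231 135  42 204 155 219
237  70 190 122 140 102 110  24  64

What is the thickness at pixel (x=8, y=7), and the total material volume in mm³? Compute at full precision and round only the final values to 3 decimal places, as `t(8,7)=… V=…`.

t(8,7)=3.173 V=598.269

span = t_max - t_min = 3.57 - 0.76 = 2.810
L(8,7) = 219, L_eff = 1 - 219/255 = 0.141176 (inverted)
t(8,7) = 3.57 - 2.810·0.141176 = 3.173
Σt over all 9·9 pixels = 4869563/25500 ≈ 190.9632549
V = pitch²·Σt = 1.77²·4869563/25500 = 598.269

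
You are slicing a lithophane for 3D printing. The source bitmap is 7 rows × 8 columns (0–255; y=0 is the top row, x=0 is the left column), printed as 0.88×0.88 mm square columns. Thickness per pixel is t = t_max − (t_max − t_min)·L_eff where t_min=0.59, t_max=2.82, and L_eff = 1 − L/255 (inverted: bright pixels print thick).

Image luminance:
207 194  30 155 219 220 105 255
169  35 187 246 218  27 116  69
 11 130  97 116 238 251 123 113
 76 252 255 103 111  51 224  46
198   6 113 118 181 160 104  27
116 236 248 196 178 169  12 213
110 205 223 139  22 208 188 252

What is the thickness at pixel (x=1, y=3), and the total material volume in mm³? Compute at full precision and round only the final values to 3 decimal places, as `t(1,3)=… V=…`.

t(1,3)=2.794 V=81.599

span = t_max - t_min = 2.82 - 0.59 = 2.230
L(1,3) = 252, L_eff = 1 - 252/255 = 0.011765 (inverted)
t(1,3) = 2.82 - 2.230·0.011765 = 2.794
Σt over all 7·8 pixels = 895651/8500 ≈ 105.3707059
V = pitch²·Σt = 0.88²·895651/8500 = 81.599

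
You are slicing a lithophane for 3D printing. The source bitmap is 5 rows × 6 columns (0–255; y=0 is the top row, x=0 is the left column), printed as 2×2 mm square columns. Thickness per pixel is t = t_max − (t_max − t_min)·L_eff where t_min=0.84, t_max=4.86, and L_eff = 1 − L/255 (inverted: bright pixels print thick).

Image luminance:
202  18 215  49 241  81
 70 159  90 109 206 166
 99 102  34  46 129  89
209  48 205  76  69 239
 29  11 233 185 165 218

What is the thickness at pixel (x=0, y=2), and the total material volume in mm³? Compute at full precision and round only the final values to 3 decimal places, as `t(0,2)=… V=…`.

span = t_max - t_min = 4.86 - 0.84 = 4.020
L(0,2) = 99, L_eff = 1 - 99/255 = 0.611765 (inverted)
t(0,2) = 4.86 - 4.020·0.611765 = 2.401
Σt over all 5·6 pixels = 180582/2125 ≈ 84.9797647
V = pitch²·Σt = 2²·180582/2125 = 339.919

t(0,2)=2.401 V=339.919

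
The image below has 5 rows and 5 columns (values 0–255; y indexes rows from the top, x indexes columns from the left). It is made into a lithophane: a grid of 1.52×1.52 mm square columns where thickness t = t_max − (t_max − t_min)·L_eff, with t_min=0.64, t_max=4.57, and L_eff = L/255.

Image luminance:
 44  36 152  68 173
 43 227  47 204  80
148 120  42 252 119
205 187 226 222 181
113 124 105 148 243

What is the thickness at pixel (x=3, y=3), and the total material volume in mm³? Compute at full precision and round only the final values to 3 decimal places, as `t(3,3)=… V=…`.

span = t_max - t_min = 4.57 - 0.64 = 3.930
L(3,3) = 222, L_eff = 222/255 = 0.870588
t(3,3) = 4.57 - 3.930·0.870588 = 1.149
Σt over all 5·5 pixels = 255723/4250 ≈ 60.1701176
V = pitch²·Σt = 1.52²·255723/4250 = 139.017

t(3,3)=1.149 V=139.017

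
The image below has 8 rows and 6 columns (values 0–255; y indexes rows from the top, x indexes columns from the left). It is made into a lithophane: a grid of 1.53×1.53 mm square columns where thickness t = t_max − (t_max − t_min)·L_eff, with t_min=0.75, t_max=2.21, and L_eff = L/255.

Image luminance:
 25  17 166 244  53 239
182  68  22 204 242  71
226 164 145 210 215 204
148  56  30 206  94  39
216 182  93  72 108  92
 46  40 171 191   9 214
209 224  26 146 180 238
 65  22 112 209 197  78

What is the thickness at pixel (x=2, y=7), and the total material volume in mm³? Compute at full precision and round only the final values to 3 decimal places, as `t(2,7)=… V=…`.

span = t_max - t_min = 2.21 - 0.75 = 1.460
L(2,7) = 112, L_eff = 112/255 = 0.439216
t(2,7) = 2.21 - 1.460·0.439216 = 1.569
Σt over all 8·6 pixels = 88459/1275 ≈ 69.3796078
V = pitch²·Σt = 1.53²·88459/1275 = 162.411

t(2,7)=1.569 V=162.411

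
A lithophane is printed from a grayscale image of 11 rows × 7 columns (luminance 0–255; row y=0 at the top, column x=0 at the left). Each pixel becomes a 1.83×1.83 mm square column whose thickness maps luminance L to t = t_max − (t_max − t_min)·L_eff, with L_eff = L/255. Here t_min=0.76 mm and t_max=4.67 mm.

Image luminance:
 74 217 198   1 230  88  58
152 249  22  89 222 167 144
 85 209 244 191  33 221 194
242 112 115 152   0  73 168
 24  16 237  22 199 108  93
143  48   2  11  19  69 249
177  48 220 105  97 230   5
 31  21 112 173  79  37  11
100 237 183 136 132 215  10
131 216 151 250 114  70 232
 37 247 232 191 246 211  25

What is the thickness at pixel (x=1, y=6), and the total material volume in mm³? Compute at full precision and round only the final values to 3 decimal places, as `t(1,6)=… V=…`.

t(1,6)=3.934 V=695.765

span = t_max - t_min = 4.67 - 0.76 = 3.910
L(1,6) = 48, L_eff = 48/255 = 0.188235
t(1,6) = 4.67 - 3.910·0.188235 = 3.934
Σt over all 11·7 pixels = 311639/1500 ≈ 207.7593333
V = pitch²·Σt = 1.83²·311639/1500 = 695.765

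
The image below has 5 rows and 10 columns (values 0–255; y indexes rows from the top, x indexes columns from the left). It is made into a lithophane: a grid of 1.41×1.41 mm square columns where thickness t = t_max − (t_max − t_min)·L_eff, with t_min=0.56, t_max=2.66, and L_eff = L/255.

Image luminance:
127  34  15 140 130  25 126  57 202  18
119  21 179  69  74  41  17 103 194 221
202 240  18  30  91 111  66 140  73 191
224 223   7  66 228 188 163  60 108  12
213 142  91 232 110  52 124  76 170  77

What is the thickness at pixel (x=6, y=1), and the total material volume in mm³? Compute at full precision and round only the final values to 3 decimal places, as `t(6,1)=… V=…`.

span = t_max - t_min = 2.66 - 0.56 = 2.100
L(6,1) = 17, L_eff = 17/255 = 0.066667
t(6,1) = 2.66 - 2.100·0.066667 = 2.520
Σt over all 5·10 pixels = 7357/85 ≈ 86.5529412
V = pitch²·Σt = 1.41²·7357/85 = 172.076

t(6,1)=2.520 V=172.076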